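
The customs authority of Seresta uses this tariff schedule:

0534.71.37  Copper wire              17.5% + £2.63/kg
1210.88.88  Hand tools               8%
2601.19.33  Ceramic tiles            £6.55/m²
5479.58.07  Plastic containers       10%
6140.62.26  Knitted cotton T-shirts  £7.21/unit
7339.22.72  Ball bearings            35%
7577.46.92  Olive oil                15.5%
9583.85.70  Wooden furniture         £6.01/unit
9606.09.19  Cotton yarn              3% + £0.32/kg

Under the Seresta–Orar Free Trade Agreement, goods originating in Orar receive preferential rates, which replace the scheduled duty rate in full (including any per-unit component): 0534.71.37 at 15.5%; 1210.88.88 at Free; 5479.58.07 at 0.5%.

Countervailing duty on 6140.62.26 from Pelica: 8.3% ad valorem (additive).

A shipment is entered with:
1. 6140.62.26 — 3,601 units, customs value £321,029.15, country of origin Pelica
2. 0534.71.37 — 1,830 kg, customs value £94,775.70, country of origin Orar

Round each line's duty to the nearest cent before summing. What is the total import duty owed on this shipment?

Line 1 (6140.62.26, Pelica, 3,601 units, £321,029.15):
Base rate for 6140.62.26 is £7.21/unit.
Additional duty on 6140.62.26 from Pelica: +8.3% ad valorem. Applied ad valorem rate = 8.3%.
Duty = £321,029.15 × 8.3% + 3,601 × £7.21 = £52,608.63.
Line 2 (0534.71.37, Orar, 1,830 kg, £94,775.70):
Base rate for 0534.71.37 is 17.5% + £2.63/kg.
Origin Orar qualifies under the Seresta–Orar agreement and 0534.71.37 is covered: preferential rate 15.5% applies instead.
Duty = £94,775.70 × 15.5% = £14,690.23.
Total = £52,608.63 + £14,690.23 = £67,298.86.

£67,298.86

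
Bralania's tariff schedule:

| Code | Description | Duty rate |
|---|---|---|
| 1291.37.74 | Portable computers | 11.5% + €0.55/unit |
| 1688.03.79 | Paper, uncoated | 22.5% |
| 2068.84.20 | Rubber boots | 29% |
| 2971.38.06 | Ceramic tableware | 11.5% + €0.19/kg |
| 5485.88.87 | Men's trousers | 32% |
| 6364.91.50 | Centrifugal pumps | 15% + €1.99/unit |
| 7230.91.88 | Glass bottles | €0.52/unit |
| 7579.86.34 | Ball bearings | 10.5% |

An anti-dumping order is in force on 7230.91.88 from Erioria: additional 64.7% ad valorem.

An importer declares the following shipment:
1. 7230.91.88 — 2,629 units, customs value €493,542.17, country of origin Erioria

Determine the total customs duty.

€320,688.86

Line 1 (7230.91.88, Erioria, 2,629 units, €493,542.17):
Base rate for 7230.91.88 is €0.52/unit.
Additional duty on 7230.91.88 from Erioria: +64.7% ad valorem. Applied ad valorem rate = 64.7%.
Duty = €493,542.17 × 64.7% + 2,629 × €0.52 = €320,688.86.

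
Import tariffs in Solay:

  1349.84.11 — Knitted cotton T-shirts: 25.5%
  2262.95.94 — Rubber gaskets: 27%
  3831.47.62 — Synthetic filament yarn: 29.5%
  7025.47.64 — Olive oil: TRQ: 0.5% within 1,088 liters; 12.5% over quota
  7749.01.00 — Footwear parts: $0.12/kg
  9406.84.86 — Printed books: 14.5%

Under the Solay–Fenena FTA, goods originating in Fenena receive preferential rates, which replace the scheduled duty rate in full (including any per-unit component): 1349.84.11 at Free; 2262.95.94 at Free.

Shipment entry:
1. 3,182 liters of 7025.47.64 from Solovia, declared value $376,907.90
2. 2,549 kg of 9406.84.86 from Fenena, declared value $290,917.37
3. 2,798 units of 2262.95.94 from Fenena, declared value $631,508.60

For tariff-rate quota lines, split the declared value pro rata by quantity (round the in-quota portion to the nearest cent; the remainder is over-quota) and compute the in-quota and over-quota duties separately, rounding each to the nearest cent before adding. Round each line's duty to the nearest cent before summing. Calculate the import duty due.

Line 1 (7025.47.64, Solovia, 3,182 liters, $376,907.90):
Code 7025.47.64 is under a tariff-rate quota (threshold 1,088 liters). In-quota: 1,088 liters at 0.5%; over-quota: 2,094 liters at 12.5%.
Pro-rata value split: in-quota = $376,907.90 × 1,088/3,182 = $128,873.60; over-quota = $376,907.90 − $128,873.60 = $248,034.30.
In-quota duty = $128,873.60 × 0.5% = $644.37. Over-quota duty = $248,034.30 × 12.5% = $31,004.29.
Line duty = $644.37 + $31,004.29 = $31,648.66.
Line 2 (9406.84.86, Fenena, 2,549 kg, $290,917.37):
Base rate for 9406.84.86 is 14.5%.
Origin Fenena is the FTA partner but 9406.84.86 is not on the preference list; base rate stands.
Duty = $290,917.37 × 14.5% = $42,183.02.
Line 3 (2262.95.94, Fenena, 2,798 units, $631,508.60):
Base rate for 2262.95.94 is 27%.
Origin Fenena qualifies under the Solay–Fenena agreement and 2262.95.94 is covered: preferential rate Free applies instead.
Duty = $631,508.60 × 0% = $0.00.
Total = $31,648.66 + $42,183.02 + $0.00 = $73,831.68.

$73,831.68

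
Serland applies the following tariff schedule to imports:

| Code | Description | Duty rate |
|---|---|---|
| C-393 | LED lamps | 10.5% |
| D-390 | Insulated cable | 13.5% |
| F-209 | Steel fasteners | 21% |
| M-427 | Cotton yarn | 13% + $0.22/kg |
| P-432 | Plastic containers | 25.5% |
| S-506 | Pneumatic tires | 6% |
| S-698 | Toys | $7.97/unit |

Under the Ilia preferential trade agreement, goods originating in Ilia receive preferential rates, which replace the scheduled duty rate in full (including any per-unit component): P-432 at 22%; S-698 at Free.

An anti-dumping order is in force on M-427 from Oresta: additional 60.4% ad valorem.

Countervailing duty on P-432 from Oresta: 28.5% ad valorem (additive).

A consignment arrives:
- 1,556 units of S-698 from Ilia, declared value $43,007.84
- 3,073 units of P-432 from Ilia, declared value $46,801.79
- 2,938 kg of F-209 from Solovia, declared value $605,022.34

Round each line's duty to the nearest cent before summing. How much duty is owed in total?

Line 1 (S-698, Ilia, 1,556 units, $43,007.84):
Base rate for S-698 is $7.97/unit.
Origin Ilia qualifies under the Serland–Ilia agreement and S-698 is covered: preferential rate Free applies instead.
Duty = $43,007.84 × 0% = $0.00.
Line 2 (P-432, Ilia, 3,073 units, $46,801.79):
Base rate for P-432 is 25.5%.
Origin Ilia qualifies under the Serland–Ilia agreement and P-432 is covered: preferential rate 22% applies instead.
The additional-duty order on P-432 targets Oresta, not Ilia; it does not apply.
Duty = $46,801.79 × 22% = $10,296.39.
Line 3 (F-209, Solovia, 2,938 kg, $605,022.34):
Base rate for F-209 is 21%.
Duty = $605,022.34 × 21% = $127,054.69.
Total = $0.00 + $10,296.39 + $127,054.69 = $137,351.08.

$137,351.08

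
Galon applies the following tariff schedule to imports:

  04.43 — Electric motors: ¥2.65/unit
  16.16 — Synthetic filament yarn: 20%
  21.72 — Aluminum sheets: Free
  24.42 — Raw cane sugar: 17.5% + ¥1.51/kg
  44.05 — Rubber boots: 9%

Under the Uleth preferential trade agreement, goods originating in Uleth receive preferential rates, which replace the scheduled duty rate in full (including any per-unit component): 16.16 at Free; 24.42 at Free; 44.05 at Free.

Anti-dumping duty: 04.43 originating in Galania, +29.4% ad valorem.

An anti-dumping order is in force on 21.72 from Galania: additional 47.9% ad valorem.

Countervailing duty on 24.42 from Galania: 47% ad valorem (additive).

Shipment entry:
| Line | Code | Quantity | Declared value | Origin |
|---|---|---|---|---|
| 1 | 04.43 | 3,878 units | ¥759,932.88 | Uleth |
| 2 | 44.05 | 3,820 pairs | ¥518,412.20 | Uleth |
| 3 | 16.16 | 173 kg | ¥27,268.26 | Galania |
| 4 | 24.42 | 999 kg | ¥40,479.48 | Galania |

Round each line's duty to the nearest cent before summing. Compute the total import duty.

Line 1 (04.43, Uleth, 3,878 units, ¥759,932.88):
Base rate for 04.43 is ¥2.65/unit.
Origin Uleth is the FTA partner but 04.43 is not on the preference list; base rate stands.
The additional-duty order on 04.43 targets Galania, not Uleth; it does not apply.
Duty = 3,878 × ¥2.65 = ¥10,276.70.
Line 2 (44.05, Uleth, 3,820 pairs, ¥518,412.20):
Base rate for 44.05 is 9%.
Origin Uleth qualifies under the Galon–Uleth agreement and 44.05 is covered: preferential rate Free applies instead.
Duty = ¥518,412.20 × 0% = ¥0.00.
Line 3 (16.16, Galania, 173 kg, ¥27,268.26):
Base rate for 16.16 is 20%.
16.16 has an FTA preferential rate, but origin Galania is not Uleth; base rate stands.
Duty = ¥27,268.26 × 20% = ¥5,453.65.
Line 4 (24.42, Galania, 999 kg, ¥40,479.48):
Base rate for 24.42 is 17.5% + ¥1.51/kg.
24.42 has an FTA preferential rate, but origin Galania is not Uleth; base rate stands.
Additional duty on 24.42 from Galania: +47%. Applied ad valorem rate: 17.5% + 47% = 64.5%.
Duty = ¥40,479.48 × 64.5% + 999 × ¥1.51 = ¥27,617.75.
Total = ¥10,276.70 + ¥0.00 + ¥5,453.65 + ¥27,617.75 = ¥43,348.10.

¥43,348.10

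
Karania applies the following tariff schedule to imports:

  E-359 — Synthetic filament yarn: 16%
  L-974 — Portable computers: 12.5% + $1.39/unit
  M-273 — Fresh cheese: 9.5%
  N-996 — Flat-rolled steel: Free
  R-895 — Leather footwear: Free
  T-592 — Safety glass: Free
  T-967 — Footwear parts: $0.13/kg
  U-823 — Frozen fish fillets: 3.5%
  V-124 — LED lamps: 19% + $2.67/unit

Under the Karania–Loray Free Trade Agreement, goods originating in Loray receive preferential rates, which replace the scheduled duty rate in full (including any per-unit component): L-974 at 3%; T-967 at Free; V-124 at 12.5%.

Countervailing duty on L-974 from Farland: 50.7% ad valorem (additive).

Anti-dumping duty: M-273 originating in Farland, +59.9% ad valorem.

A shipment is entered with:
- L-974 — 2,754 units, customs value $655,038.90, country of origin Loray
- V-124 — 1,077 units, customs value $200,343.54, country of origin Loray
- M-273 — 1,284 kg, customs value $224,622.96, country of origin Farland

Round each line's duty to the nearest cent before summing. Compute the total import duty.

Line 1 (L-974, Loray, 2,754 units, $655,038.90):
Base rate for L-974 is 12.5% + $1.39/unit.
Origin Loray qualifies under the Karania–Loray agreement and L-974 is covered: preferential rate 3% applies instead.
The additional-duty order on L-974 targets Farland, not Loray; it does not apply.
Duty = $655,038.90 × 3% = $19,651.17.
Line 2 (V-124, Loray, 1,077 units, $200,343.54):
Base rate for V-124 is 19% + $2.67/unit.
Origin Loray qualifies under the Karania–Loray agreement and V-124 is covered: preferential rate 12.5% applies instead.
Duty = $200,343.54 × 12.5% = $25,042.94.
Line 3 (M-273, Farland, 1,284 kg, $224,622.96):
Base rate for M-273 is 9.5%.
Additional duty on M-273 from Farland: +59.9%. Applied ad valorem rate: 9.5% + 59.9% = 69.4%.
Duty = $224,622.96 × 69.4% = $155,888.33.
Total = $19,651.17 + $25,042.94 + $155,888.33 = $200,582.44.

$200,582.44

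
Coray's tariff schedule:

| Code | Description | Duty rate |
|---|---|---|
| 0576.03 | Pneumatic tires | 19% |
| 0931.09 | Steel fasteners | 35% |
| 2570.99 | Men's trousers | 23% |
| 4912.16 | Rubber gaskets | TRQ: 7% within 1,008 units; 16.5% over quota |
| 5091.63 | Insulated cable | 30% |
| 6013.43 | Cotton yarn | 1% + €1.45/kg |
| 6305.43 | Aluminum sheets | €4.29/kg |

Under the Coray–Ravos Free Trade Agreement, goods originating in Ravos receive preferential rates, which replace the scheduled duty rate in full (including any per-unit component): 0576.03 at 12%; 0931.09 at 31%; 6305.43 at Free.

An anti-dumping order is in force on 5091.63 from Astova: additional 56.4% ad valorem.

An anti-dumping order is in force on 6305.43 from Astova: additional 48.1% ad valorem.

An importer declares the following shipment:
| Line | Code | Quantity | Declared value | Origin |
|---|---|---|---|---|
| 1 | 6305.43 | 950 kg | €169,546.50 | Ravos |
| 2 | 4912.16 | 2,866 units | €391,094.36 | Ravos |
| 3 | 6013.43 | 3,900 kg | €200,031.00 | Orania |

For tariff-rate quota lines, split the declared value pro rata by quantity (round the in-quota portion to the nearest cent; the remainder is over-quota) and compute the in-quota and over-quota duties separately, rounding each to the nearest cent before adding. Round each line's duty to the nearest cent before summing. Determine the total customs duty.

Line 1 (6305.43, Ravos, 950 kg, €169,546.50):
Base rate for 6305.43 is €4.29/kg.
Origin Ravos qualifies under the Coray–Ravos agreement and 6305.43 is covered: preferential rate Free applies instead.
The additional-duty order on 6305.43 targets Astova, not Ravos; it does not apply.
Duty = €169,546.50 × 0% = €0.00.
Line 2 (4912.16, Ravos, 2,866 units, €391,094.36):
Code 4912.16 is under a tariff-rate quota (threshold 1,008 units). In-quota: 1,008 units at 7%; over-quota: 1,858 units at 16.5%.
Pro-rata value split: in-quota = €391,094.36 × 1,008/2,866 = €137,551.68; over-quota = €391,094.36 − €137,551.68 = €253,542.68.
In-quota duty = €137,551.68 × 7% = €9,628.62. Over-quota duty = €253,542.68 × 16.5% = €41,834.54.
Line duty = €9,628.62 + €41,834.54 = €51,463.16.
Line 3 (6013.43, Orania, 3,900 kg, €200,031.00):
Base rate for 6013.43 is 1% + €1.45/kg.
Duty = €200,031.00 × 1% + 3,900 × €1.45 = €7,655.31.
Total = €0.00 + €51,463.16 + €7,655.31 = €59,118.47.

€59,118.47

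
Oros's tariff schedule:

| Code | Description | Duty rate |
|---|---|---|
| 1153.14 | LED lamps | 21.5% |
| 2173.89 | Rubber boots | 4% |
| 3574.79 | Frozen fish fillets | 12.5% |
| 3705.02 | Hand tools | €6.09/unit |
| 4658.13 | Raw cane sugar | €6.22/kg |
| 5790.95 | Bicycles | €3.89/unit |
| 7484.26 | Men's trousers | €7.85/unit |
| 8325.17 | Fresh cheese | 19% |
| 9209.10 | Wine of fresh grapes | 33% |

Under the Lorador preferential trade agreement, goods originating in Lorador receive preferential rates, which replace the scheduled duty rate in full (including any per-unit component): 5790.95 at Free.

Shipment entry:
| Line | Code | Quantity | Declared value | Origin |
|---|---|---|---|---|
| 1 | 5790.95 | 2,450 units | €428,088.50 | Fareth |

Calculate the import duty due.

Line 1 (5790.95, Fareth, 2,450 units, €428,088.50):
Base rate for 5790.95 is €3.89/unit.
5790.95 has an FTA preferential rate, but origin Fareth is not Lorador; base rate stands.
Duty = 2,450 × €3.89 = €9,530.50.

€9,530.50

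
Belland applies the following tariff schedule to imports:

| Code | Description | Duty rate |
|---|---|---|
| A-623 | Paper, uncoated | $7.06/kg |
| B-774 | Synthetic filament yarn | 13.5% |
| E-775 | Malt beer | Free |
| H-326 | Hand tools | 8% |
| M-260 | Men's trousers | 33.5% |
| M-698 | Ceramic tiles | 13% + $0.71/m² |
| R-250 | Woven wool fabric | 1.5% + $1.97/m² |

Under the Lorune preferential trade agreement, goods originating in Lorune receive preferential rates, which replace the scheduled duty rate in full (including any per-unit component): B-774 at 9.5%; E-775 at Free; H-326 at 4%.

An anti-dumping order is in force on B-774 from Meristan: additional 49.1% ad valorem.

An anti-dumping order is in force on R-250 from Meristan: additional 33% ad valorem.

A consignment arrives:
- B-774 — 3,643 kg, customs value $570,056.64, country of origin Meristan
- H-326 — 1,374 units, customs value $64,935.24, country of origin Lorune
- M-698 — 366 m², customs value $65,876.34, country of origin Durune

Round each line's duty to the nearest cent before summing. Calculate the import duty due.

Line 1 (B-774, Meristan, 3,643 kg, $570,056.64):
Base rate for B-774 is 13.5%.
B-774 has an FTA preferential rate, but origin Meristan is not Lorune; base rate stands.
Additional duty on B-774 from Meristan: +49.1%. Applied ad valorem rate: 13.5% + 49.1% = 62.6%.
Duty = $570,056.64 × 62.6% = $356,855.46.
Line 2 (H-326, Lorune, 1,374 units, $64,935.24):
Base rate for H-326 is 8%.
Origin Lorune qualifies under the Belland–Lorune agreement and H-326 is covered: preferential rate 4% applies instead.
Duty = $64,935.24 × 4% = $2,597.41.
Line 3 (M-698, Durune, 366 m², $65,876.34):
Base rate for M-698 is 13% + $0.71/m².
Duty = $65,876.34 × 13% + 366 × $0.71 = $8,823.78.
Total = $356,855.46 + $2,597.41 + $8,823.78 = $368,276.65.

$368,276.65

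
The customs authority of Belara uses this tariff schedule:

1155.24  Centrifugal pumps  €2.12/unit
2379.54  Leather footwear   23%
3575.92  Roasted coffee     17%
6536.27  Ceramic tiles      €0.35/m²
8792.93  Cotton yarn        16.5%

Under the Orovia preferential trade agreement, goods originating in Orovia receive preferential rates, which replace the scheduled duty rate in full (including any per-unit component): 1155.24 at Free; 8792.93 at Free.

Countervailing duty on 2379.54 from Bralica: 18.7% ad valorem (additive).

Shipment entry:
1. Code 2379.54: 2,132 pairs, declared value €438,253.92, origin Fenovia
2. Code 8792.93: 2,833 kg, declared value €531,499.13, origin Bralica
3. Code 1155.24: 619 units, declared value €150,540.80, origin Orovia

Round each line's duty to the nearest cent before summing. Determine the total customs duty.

Line 1 (2379.54, Fenovia, 2,132 pairs, €438,253.92):
Base rate for 2379.54 is 23%.
The additional-duty order on 2379.54 targets Bralica, not Fenovia; it does not apply.
Duty = €438,253.92 × 23% = €100,798.40.
Line 2 (8792.93, Bralica, 2,833 kg, €531,499.13):
Base rate for 8792.93 is 16.5%.
8792.93 has an FTA preferential rate, but origin Bralica is not Orovia; base rate stands.
Duty = €531,499.13 × 16.5% = €87,697.36.
Line 3 (1155.24, Orovia, 619 units, €150,540.80):
Base rate for 1155.24 is €2.12/unit.
Origin Orovia qualifies under the Belara–Orovia agreement and 1155.24 is covered: preferential rate Free applies instead.
Duty = €150,540.80 × 0% = €0.00.
Total = €100,798.40 + €87,697.36 + €0.00 = €188,495.76.

€188,495.76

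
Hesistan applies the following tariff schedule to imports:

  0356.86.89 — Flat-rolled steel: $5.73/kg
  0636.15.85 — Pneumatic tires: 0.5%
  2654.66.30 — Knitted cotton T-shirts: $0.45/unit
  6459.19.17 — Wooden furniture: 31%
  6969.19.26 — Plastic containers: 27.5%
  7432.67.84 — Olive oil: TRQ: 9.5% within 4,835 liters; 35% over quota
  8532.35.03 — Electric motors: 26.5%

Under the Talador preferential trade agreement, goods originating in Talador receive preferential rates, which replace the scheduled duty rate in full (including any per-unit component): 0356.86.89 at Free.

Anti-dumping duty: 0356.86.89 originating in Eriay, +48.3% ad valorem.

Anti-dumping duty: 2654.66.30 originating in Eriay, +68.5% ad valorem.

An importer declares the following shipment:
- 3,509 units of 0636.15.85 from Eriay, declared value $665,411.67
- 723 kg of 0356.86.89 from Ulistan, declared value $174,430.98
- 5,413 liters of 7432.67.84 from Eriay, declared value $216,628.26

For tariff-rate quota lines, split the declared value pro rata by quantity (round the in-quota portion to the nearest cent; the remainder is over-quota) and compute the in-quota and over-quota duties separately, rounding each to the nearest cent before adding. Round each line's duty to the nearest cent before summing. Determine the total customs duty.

Line 1 (0636.15.85, Eriay, 3,509 units, $665,411.67):
Base rate for 0636.15.85 is 0.5%.
Duty = $665,411.67 × 0.5% = $3,327.06.
Line 2 (0356.86.89, Ulistan, 723 kg, $174,430.98):
Base rate for 0356.86.89 is $5.73/kg.
0356.86.89 has an FTA preferential rate, but origin Ulistan is not Talador; base rate stands.
The additional-duty order on 0356.86.89 targets Eriay, not Ulistan; it does not apply.
Duty = 723 × $5.73 = $4,142.79.
Line 3 (7432.67.84, Eriay, 5,413 liters, $216,628.26):
Code 7432.67.84 is under a tariff-rate quota (threshold 4,835 liters). In-quota: 4,835 liters at 9.5%; over-quota: 578 liters at 35%.
Pro-rata value split: in-quota = $216,628.26 × 4,835/5,413 = $193,496.70; over-quota = $216,628.26 − $193,496.70 = $23,131.56.
In-quota duty = $193,496.70 × 9.5% = $18,382.19. Over-quota duty = $23,131.56 × 35% = $8,096.05.
Line duty = $18,382.19 + $8,096.05 = $26,478.24.
Total = $3,327.06 + $4,142.79 + $26,478.24 = $33,948.09.

$33,948.09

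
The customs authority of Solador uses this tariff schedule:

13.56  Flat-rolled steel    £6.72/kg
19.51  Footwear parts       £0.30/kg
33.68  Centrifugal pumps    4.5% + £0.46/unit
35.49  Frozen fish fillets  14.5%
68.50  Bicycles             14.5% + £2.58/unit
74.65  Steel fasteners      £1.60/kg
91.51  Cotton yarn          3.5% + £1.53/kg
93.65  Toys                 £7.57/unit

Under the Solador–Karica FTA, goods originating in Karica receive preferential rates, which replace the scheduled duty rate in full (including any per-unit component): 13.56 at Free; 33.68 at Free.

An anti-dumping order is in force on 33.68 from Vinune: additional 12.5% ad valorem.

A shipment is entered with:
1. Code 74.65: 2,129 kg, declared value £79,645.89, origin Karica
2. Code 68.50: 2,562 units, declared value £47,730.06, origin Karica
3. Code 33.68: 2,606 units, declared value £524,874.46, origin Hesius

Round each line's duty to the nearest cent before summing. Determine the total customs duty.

£41,755.33

Line 1 (74.65, Karica, 2,129 kg, £79,645.89):
Base rate for 74.65 is £1.60/kg.
Origin Karica is the FTA partner but 74.65 is not on the preference list; base rate stands.
Duty = 2,129 × £1.60 = £3,406.40.
Line 2 (68.50, Karica, 2,562 units, £47,730.06):
Base rate for 68.50 is 14.5% + £2.58/unit.
Origin Karica is the FTA partner but 68.50 is not on the preference list; base rate stands.
Duty = £47,730.06 × 14.5% + 2,562 × £2.58 = £13,530.82.
Line 3 (33.68, Hesius, 2,606 units, £524,874.46):
Base rate for 33.68 is 4.5% + £0.46/unit.
33.68 has an FTA preferential rate, but origin Hesius is not Karica; base rate stands.
The additional-duty order on 33.68 targets Vinune, not Hesius; it does not apply.
Duty = £524,874.46 × 4.5% + 2,606 × £0.46 = £24,818.11.
Total = £3,406.40 + £13,530.82 + £24,818.11 = £41,755.33.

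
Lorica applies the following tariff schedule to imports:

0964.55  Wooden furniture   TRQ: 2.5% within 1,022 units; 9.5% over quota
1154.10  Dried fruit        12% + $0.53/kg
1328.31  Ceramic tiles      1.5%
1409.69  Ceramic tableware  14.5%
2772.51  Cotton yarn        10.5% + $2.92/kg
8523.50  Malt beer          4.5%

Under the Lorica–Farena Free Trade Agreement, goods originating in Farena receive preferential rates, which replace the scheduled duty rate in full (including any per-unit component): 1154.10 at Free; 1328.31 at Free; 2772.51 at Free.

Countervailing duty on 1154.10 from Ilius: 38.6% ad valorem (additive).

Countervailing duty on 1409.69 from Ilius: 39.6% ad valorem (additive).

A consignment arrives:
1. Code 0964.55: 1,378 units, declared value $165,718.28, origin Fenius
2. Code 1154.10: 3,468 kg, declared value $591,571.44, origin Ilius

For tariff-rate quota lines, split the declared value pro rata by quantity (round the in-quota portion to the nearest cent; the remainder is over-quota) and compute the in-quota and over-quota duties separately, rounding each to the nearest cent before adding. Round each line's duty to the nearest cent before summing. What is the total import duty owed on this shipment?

Line 1 (0964.55, Fenius, 1,378 units, $165,718.28):
Code 0964.55 is under a tariff-rate quota (threshold 1,022 units). In-quota: 1,022 units at 2.5%; over-quota: 356 units at 9.5%.
Pro-rata value split: in-quota = $165,718.28 × 1,022/1,378 = $122,905.72; over-quota = $165,718.28 − $122,905.72 = $42,812.56.
In-quota duty = $122,905.72 × 2.5% = $3,072.64. Over-quota duty = $42,812.56 × 9.5% = $4,067.19.
Line duty = $3,072.64 + $4,067.19 = $7,139.83.
Line 2 (1154.10, Ilius, 3,468 kg, $591,571.44):
Base rate for 1154.10 is 12% + $0.53/kg.
1154.10 has an FTA preferential rate, but origin Ilius is not Farena; base rate stands.
Additional duty on 1154.10 from Ilius: +38.6%. Applied ad valorem rate: 12% + 38.6% = 50.6%.
Duty = $591,571.44 × 50.6% + 3,468 × $0.53 = $301,173.19.
Total = $7,139.83 + $301,173.19 = $308,313.02.

$308,313.02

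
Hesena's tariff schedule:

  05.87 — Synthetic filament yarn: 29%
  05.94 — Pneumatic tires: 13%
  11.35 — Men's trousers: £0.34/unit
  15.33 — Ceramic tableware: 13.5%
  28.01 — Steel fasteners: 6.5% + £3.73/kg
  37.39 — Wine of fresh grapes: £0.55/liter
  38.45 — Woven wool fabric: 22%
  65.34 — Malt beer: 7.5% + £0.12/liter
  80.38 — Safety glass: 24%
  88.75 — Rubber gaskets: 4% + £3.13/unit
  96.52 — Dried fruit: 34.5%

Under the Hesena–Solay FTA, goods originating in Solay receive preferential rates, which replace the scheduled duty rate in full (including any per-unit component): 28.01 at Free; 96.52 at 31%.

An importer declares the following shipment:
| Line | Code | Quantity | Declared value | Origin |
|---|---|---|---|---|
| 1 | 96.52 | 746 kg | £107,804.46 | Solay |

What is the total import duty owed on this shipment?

Line 1 (96.52, Solay, 746 kg, £107,804.46):
Base rate for 96.52 is 34.5%.
Origin Solay qualifies under the Hesena–Solay agreement and 96.52 is covered: preferential rate 31% applies instead.
Duty = £107,804.46 × 31% = £33,419.38.

£33,419.38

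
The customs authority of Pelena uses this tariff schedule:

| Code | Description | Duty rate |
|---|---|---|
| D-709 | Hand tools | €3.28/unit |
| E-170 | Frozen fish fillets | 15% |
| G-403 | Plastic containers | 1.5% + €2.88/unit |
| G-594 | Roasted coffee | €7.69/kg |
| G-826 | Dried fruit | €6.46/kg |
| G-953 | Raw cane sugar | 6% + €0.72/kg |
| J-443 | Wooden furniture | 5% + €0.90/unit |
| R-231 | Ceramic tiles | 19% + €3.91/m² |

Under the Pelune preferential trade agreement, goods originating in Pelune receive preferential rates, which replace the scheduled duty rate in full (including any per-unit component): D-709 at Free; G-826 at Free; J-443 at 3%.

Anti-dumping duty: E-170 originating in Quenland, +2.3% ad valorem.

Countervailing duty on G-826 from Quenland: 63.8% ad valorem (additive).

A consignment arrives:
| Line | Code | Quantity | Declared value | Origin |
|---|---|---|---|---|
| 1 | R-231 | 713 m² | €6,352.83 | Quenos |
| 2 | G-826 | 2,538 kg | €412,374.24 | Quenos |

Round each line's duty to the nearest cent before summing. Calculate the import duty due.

€20,390.35

Line 1 (R-231, Quenos, 713 m², €6,352.83):
Base rate for R-231 is 19% + €3.91/m².
Duty = €6,352.83 × 19% + 713 × €3.91 = €3,994.87.
Line 2 (G-826, Quenos, 2,538 kg, €412,374.24):
Base rate for G-826 is €6.46/kg.
G-826 has an FTA preferential rate, but origin Quenos is not Pelune; base rate stands.
The additional-duty order on G-826 targets Quenland, not Quenos; it does not apply.
Duty = 2,538 × €6.46 = €16,395.48.
Total = €3,994.87 + €16,395.48 = €20,390.35.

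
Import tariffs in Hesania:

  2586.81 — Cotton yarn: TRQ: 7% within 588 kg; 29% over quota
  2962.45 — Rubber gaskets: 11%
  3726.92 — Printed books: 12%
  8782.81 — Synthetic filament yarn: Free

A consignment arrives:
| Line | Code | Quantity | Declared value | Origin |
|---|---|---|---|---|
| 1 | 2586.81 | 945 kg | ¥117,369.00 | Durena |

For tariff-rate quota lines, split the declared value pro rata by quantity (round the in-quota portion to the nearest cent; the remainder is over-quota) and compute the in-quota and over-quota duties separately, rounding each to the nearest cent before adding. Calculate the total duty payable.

Line 1 (2586.81, Durena, 945 kg, ¥117,369.00):
Code 2586.81 is under a tariff-rate quota (threshold 588 kg). In-quota: 588 kg at 7%; over-quota: 357 kg at 29%.
Pro-rata value split: in-quota = ¥117,369.00 × 588/945 = ¥73,029.60; over-quota = ¥117,369.00 − ¥73,029.60 = ¥44,339.40.
In-quota duty = ¥73,029.60 × 7% = ¥5,112.07. Over-quota duty = ¥44,339.40 × 29% = ¥12,858.43.
Line duty = ¥5,112.07 + ¥12,858.43 = ¥17,970.50.

¥17,970.50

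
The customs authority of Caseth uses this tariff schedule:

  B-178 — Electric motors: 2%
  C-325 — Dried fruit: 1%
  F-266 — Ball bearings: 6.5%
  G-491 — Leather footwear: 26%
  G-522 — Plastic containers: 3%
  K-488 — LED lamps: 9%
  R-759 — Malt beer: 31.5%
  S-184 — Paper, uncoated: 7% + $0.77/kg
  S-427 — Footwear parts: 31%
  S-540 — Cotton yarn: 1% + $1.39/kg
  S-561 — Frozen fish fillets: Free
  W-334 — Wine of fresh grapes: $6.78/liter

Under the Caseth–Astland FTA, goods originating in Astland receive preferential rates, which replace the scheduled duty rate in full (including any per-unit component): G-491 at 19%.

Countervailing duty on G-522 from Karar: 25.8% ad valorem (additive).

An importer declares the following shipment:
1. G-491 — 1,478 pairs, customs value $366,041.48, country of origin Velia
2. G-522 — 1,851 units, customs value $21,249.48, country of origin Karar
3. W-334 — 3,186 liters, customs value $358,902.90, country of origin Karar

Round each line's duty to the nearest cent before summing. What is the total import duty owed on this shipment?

$122,891.71

Line 1 (G-491, Velia, 1,478 pairs, $366,041.48):
Base rate for G-491 is 26%.
G-491 has an FTA preferential rate, but origin Velia is not Astland; base rate stands.
Duty = $366,041.48 × 26% = $95,170.78.
Line 2 (G-522, Karar, 1,851 units, $21,249.48):
Base rate for G-522 is 3%.
Additional duty on G-522 from Karar: +25.8%. Applied ad valorem rate: 3% + 25.8% = 28.8%.
Duty = $21,249.48 × 28.8% = $6,119.85.
Line 3 (W-334, Karar, 3,186 liters, $358,902.90):
Base rate for W-334 is $6.78/liter.
Duty = 3,186 × $6.78 = $21,601.08.
Total = $95,170.78 + $6,119.85 + $21,601.08 = $122,891.71.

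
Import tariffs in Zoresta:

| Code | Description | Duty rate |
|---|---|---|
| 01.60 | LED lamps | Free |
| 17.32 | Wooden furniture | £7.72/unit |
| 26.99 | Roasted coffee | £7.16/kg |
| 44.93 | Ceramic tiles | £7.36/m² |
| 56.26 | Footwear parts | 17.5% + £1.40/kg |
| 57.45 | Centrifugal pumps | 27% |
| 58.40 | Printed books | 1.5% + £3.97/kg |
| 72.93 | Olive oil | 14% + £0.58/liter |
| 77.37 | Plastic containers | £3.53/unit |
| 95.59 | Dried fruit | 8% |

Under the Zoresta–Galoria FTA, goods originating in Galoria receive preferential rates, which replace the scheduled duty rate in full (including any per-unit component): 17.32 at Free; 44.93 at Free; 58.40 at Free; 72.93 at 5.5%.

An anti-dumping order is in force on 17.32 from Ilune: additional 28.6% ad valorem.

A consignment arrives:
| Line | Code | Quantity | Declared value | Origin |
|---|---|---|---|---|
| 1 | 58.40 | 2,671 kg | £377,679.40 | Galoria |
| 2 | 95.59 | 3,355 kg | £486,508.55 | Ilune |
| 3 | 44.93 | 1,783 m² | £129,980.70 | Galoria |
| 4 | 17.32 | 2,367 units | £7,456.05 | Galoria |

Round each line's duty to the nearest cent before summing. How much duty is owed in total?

£38,920.68

Line 1 (58.40, Galoria, 2,671 kg, £377,679.40):
Base rate for 58.40 is 1.5% + £3.97/kg.
Origin Galoria qualifies under the Zoresta–Galoria agreement and 58.40 is covered: preferential rate Free applies instead.
Duty = £377,679.40 × 0% = £0.00.
Line 2 (95.59, Ilune, 3,355 kg, £486,508.55):
Base rate for 95.59 is 8%.
Duty = £486,508.55 × 8% = £38,920.68.
Line 3 (44.93, Galoria, 1,783 m², £129,980.70):
Base rate for 44.93 is £7.36/m².
Origin Galoria qualifies under the Zoresta–Galoria agreement and 44.93 is covered: preferential rate Free applies instead.
Duty = £129,980.70 × 0% = £0.00.
Line 4 (17.32, Galoria, 2,367 units, £7,456.05):
Base rate for 17.32 is £7.72/unit.
Origin Galoria qualifies under the Zoresta–Galoria agreement and 17.32 is covered: preferential rate Free applies instead.
The additional-duty order on 17.32 targets Ilune, not Galoria; it does not apply.
Duty = £7,456.05 × 0% = £0.00.
Total = £0.00 + £38,920.68 + £0.00 + £0.00 = £38,920.68.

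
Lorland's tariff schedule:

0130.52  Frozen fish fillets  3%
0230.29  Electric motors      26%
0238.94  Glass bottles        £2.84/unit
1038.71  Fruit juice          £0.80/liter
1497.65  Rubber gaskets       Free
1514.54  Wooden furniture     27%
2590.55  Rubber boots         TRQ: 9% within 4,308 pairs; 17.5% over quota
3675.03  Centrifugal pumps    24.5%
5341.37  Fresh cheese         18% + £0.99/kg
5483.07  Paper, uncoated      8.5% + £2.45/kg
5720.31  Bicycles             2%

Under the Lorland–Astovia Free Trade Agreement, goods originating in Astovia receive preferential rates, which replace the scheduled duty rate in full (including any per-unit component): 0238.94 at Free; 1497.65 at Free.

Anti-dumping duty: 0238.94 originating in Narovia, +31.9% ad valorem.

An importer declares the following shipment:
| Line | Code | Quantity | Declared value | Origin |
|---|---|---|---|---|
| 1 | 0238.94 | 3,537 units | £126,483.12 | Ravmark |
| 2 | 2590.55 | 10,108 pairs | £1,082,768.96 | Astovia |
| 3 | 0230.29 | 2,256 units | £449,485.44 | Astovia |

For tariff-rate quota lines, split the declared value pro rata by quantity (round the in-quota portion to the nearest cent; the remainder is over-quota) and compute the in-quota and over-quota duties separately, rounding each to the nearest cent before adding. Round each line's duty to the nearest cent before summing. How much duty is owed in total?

Line 1 (0238.94, Ravmark, 3,537 units, £126,483.12):
Base rate for 0238.94 is £2.84/unit.
0238.94 has an FTA preferential rate, but origin Ravmark is not Astovia; base rate stands.
The additional-duty order on 0238.94 targets Narovia, not Ravmark; it does not apply.
Duty = 3,537 × £2.84 = £10,045.08.
Line 2 (2590.55, Astovia, 10,108 pairs, £1,082,768.96):
Code 2590.55 is under a tariff-rate quota (threshold 4,308 pairs). In-quota: 4,308 pairs at 9%; over-quota: 5,800 pairs at 17.5%.
Pro-rata value split: in-quota = £1,082,768.96 × 4,308/10,108 = £461,472.96; over-quota = £1,082,768.96 − £461,472.96 = £621,296.00.
In-quota duty = £461,472.96 × 9% = £41,532.57. Over-quota duty = £621,296.00 × 17.5% = £108,726.80.
Line duty = £41,532.57 + £108,726.80 = £150,259.37.
Line 3 (0230.29, Astovia, 2,256 units, £449,485.44):
Base rate for 0230.29 is 26%.
Origin Astovia is the FTA partner but 0230.29 is not on the preference list; base rate stands.
Duty = £449,485.44 × 26% = £116,866.21.
Total = £10,045.08 + £150,259.37 + £116,866.21 = £277,170.66.

£277,170.66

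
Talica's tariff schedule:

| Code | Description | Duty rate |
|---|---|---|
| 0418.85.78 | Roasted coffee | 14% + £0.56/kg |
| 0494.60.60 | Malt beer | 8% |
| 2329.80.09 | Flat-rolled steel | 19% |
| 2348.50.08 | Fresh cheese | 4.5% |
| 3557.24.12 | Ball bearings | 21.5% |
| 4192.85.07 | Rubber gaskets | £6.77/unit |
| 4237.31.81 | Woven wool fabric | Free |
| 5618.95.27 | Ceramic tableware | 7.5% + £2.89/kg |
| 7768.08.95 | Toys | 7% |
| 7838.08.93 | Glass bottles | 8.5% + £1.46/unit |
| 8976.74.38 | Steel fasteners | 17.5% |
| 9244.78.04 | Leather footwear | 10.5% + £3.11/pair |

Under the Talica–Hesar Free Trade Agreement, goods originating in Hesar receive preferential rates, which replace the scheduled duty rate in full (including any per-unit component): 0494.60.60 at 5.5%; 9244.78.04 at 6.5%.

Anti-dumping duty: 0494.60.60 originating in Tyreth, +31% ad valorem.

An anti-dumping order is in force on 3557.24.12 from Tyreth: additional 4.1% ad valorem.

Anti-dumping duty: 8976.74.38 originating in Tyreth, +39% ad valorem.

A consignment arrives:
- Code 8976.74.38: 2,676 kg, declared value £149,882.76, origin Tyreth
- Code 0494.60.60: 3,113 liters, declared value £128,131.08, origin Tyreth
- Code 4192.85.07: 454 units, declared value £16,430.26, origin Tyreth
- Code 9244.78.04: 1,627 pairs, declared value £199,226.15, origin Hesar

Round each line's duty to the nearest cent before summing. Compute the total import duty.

Line 1 (8976.74.38, Tyreth, 2,676 kg, £149,882.76):
Base rate for 8976.74.38 is 17.5%.
Additional duty on 8976.74.38 from Tyreth: +39%. Applied ad valorem rate: 17.5% + 39% = 56.5%.
Duty = £149,882.76 × 56.5% = £84,683.76.
Line 2 (0494.60.60, Tyreth, 3,113 liters, £128,131.08):
Base rate for 0494.60.60 is 8%.
0494.60.60 has an FTA preferential rate, but origin Tyreth is not Hesar; base rate stands.
Additional duty on 0494.60.60 from Tyreth: +31%. Applied ad valorem rate: 8% + 31% = 39%.
Duty = £128,131.08 × 39% = £49,971.12.
Line 3 (4192.85.07, Tyreth, 454 units, £16,430.26):
Base rate for 4192.85.07 is £6.77/unit.
Duty = 454 × £6.77 = £3,073.58.
Line 4 (9244.78.04, Hesar, 1,627 pairs, £199,226.15):
Base rate for 9244.78.04 is 10.5% + £3.11/pair.
Origin Hesar qualifies under the Talica–Hesar agreement and 9244.78.04 is covered: preferential rate 6.5% applies instead.
Duty = £199,226.15 × 6.5% = £12,949.70.
Total = £84,683.76 + £49,971.12 + £3,073.58 + £12,949.70 = £150,678.16.

£150,678.16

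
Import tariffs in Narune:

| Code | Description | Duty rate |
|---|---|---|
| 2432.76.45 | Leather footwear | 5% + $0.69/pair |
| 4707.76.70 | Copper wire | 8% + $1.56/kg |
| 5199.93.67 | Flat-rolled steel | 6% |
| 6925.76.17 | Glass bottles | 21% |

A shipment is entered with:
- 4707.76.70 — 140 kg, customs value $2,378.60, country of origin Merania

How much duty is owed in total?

$408.69

Line 1 (4707.76.70, Merania, 140 kg, $2,378.60):
Base rate for 4707.76.70 is 8% + $1.56/kg.
Duty = $2,378.60 × 8% + 140 × $1.56 = $408.69.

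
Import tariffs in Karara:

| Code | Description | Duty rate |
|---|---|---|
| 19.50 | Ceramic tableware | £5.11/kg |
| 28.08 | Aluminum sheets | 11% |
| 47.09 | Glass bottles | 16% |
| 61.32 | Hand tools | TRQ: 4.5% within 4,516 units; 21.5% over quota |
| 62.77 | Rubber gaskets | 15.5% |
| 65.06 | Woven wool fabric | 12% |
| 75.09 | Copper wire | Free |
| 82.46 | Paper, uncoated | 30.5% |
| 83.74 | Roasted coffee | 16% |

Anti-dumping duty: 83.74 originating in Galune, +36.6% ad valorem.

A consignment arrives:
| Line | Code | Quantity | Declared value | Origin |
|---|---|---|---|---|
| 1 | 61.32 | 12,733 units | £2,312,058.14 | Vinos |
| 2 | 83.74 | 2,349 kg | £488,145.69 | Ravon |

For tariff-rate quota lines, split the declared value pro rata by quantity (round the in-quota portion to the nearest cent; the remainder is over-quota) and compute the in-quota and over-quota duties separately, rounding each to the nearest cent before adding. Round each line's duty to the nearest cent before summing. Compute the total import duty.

Line 1 (61.32, Vinos, 12,733 units, £2,312,058.14):
Code 61.32 is under a tariff-rate quota (threshold 4,516 units). In-quota: 4,516 units at 4.5%; over-quota: 8,217 units at 21.5%.
Pro-rata value split: in-quota = £2,312,058.14 × 4,516/12,733 = £820,015.28; over-quota = £2,312,058.14 − £820,015.28 = £1,492,042.86.
In-quota duty = £820,015.28 × 4.5% = £36,900.69. Over-quota duty = £1,492,042.86 × 21.5% = £320,789.21.
Line duty = £36,900.69 + £320,789.21 = £357,689.90.
Line 2 (83.74, Ravon, 2,349 kg, £488,145.69):
Base rate for 83.74 is 16%.
The additional-duty order on 83.74 targets Galune, not Ravon; it does not apply.
Duty = £488,145.69 × 16% = £78,103.31.
Total = £357,689.90 + £78,103.31 = £435,793.21.

£435,793.21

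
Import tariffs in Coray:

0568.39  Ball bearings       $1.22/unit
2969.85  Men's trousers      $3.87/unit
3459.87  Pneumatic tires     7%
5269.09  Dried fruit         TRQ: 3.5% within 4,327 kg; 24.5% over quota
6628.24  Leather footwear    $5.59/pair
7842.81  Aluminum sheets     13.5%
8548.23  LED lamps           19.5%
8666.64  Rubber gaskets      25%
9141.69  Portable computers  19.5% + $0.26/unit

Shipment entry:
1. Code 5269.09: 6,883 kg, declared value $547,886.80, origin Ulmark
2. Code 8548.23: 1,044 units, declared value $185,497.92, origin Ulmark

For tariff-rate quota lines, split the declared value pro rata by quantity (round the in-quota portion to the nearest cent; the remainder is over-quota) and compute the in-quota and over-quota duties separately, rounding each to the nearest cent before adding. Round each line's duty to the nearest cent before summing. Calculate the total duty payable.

$98,074.22

Line 1 (5269.09, Ulmark, 6,883 kg, $547,886.80):
Code 5269.09 is under a tariff-rate quota (threshold 4,327 kg). In-quota: 4,327 kg at 3.5%; over-quota: 2,556 kg at 24.5%.
Pro-rata value split: in-quota = $547,886.80 × 4,327/6,883 = $344,429.20; over-quota = $547,886.80 − $344,429.20 = $203,457.60.
In-quota duty = $344,429.20 × 3.5% = $12,055.02. Over-quota duty = $203,457.60 × 24.5% = $49,847.11.
Line duty = $12,055.02 + $49,847.11 = $61,902.13.
Line 2 (8548.23, Ulmark, 1,044 units, $185,497.92):
Base rate for 8548.23 is 19.5%.
Duty = $185,497.92 × 19.5% = $36,172.09.
Total = $61,902.13 + $36,172.09 = $98,074.22.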